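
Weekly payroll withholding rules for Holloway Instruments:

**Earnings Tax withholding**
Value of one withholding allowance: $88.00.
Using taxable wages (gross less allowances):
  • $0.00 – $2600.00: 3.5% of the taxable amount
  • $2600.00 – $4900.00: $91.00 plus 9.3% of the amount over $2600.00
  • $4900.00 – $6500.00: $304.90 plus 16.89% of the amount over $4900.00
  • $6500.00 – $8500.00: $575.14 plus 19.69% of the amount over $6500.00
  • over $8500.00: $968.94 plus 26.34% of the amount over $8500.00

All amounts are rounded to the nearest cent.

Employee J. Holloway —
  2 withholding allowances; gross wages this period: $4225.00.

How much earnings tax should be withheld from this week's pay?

$225.76

Earnings Tax: taxable = $4225.00 − 2×$88.00 = $4049.00
  $91.00 + 9.3% × ($4049.00 − $2600.00) = $91.00 + 9.3% × $1449.00 = $225.76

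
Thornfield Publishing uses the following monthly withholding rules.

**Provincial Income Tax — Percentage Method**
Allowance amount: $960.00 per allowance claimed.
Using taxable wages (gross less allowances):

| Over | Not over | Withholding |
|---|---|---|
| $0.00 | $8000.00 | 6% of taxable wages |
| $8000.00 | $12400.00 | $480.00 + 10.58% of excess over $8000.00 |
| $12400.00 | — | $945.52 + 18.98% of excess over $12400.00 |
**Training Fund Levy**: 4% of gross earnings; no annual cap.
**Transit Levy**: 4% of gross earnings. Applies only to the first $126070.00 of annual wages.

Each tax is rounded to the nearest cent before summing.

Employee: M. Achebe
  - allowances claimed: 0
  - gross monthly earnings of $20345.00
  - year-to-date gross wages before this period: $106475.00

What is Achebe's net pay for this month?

$16293.92

Provincial Income Tax: taxable = $20345.00
  $945.52 + 18.98% × ($20345.00 − $12400.00) = $945.52 + 18.98% × $7945.00 = $2453.48
Training Fund Levy: 4% × $20345.00 = $813.80
Transit Levy: cap $126070.00 − YTD $106475.00 = $19595.00 subject; 4% × $19595.00 = $783.80
Total withheld: $2453.48 + $813.80 + $783.80 = $4051.08
Net pay: $20345.00 − $4051.08 = $16293.92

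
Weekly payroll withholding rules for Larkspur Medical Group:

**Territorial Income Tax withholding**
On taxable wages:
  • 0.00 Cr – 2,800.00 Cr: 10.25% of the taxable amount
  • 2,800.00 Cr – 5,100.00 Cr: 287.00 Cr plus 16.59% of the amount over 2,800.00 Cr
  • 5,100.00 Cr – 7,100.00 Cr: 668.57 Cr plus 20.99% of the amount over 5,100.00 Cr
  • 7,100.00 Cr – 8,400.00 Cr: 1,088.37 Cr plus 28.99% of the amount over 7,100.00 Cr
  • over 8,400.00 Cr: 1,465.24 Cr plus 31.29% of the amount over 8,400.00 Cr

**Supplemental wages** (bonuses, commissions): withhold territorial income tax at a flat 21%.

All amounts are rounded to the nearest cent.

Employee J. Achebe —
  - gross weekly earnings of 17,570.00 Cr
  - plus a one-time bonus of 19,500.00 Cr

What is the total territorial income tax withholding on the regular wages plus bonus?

Territorial Income Tax: taxable = 17,570.00 Cr
  1,465.24 Cr + 31.29% × (17,570.00 Cr − 8,400.00 Cr) = 1,465.24 Cr + 31.29% × 9,170.00 Cr = 4,334.53 Cr
Supplemental (21% flat on bonus): 21% × 19,500.00 Cr = 4,095.00 Cr
Total territorial income tax: 4,334.53 Cr + 4,095.00 Cr = 8,429.53 Cr

8,429.53 Cr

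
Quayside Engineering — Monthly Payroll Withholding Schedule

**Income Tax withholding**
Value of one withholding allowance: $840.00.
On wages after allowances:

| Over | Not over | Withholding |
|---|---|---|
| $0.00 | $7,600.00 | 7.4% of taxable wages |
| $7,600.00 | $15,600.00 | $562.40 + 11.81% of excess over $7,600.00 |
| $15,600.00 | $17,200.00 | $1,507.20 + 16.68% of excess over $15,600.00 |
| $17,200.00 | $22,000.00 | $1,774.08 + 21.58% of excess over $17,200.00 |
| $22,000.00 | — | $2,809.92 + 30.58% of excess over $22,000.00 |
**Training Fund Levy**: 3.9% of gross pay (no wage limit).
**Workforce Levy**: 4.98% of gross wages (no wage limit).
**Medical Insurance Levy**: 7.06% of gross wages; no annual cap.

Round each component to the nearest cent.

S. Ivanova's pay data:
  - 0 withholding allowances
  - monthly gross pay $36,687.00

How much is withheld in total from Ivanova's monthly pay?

Income Tax: taxable = $36,687.00
  $2,809.92 + 30.58% × ($36,687.00 − $22,000.00) = $2,809.92 + 30.58% × $14,687.00 = $7,301.20
Training Fund Levy: 3.9% × $36,687.00 = $1,430.79
Workforce Levy: 4.98% × $36,687.00 = $1,827.01
Medical Insurance Levy: 7.06% × $36,687.00 = $2,590.10
Total: $7,301.20 + $1,430.79 + $1,827.01 + $2,590.10 = $13,149.10

$13,149.10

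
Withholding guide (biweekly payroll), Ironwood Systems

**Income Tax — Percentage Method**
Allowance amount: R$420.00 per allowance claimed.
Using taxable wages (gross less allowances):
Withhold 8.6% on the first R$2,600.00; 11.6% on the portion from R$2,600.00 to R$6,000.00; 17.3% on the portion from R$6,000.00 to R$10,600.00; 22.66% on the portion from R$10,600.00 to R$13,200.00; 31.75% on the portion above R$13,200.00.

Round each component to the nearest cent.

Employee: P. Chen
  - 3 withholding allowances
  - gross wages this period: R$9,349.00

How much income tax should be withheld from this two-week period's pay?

R$979.40

Income Tax: taxable = R$9,349.00 − 3×R$420.00 = R$8,089.00
  R$618.00 + 17.3% × (R$8,089.00 − R$6,000.00) = R$618.00 + 17.3% × R$2,089.00 = R$979.40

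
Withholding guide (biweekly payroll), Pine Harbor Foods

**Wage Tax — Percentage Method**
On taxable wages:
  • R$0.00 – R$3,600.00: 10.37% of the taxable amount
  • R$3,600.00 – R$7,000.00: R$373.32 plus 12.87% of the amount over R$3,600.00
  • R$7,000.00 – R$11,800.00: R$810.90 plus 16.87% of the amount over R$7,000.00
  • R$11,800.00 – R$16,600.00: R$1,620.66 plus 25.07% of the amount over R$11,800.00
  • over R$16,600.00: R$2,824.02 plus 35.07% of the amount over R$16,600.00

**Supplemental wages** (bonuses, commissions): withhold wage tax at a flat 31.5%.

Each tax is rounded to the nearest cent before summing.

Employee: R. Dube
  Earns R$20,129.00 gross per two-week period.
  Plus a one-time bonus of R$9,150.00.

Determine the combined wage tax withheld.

R$6,943.89

Wage Tax: taxable = R$20,129.00
  R$2,824.02 + 35.07% × (R$20,129.00 − R$16,600.00) = R$2,824.02 + 35.07% × R$3,529.00 = R$4,061.64
Supplemental (31.5% flat on bonus): 31.5% × R$9,150.00 = R$2,882.25
Total wage tax: R$4,061.64 + R$2,882.25 = R$6,943.89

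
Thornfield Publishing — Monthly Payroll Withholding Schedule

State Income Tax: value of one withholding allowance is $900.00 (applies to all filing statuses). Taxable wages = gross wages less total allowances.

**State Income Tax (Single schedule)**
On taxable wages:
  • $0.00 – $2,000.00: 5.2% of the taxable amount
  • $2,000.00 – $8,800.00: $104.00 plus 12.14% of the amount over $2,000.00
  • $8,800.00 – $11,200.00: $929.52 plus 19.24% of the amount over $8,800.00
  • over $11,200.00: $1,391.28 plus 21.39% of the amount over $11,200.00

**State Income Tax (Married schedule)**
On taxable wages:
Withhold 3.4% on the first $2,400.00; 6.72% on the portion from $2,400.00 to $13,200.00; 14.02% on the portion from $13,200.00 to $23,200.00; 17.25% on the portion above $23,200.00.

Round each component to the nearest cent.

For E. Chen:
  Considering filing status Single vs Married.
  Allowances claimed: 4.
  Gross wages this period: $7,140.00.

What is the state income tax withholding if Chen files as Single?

State Income Tax (Single): taxable = $7,140.00 − 4×$900.00 = $3,540.00
  $104.00 + 12.14% × ($3,540.00 − $2,000.00) = $104.00 + 12.14% × $1,540.00 = $290.96

$290.96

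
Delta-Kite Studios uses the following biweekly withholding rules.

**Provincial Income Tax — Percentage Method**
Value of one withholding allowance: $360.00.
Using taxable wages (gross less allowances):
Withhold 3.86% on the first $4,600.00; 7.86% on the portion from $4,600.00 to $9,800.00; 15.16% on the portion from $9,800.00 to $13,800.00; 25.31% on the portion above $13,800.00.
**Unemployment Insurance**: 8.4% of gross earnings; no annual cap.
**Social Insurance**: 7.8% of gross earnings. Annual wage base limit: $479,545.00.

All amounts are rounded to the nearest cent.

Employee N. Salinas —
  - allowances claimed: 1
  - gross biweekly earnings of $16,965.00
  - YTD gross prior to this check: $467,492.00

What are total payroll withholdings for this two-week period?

$4,267.82

Provincial Income Tax: taxable = $16,965.00 − 1×$360.00 = $16,605.00
  $1,192.68 + 25.31% × ($16,605.00 − $13,800.00) = $1,192.68 + 25.31% × $2,805.00 = $1,902.63
Unemployment Insurance: 8.4% × $16,965.00 = $1,425.06
Social Insurance: cap $479,545.00 − YTD $467,492.00 = $12,053.00 subject; 7.8% × $12,053.00 = $940.13
Total: $1,902.63 + $1,425.06 + $940.13 = $4,267.82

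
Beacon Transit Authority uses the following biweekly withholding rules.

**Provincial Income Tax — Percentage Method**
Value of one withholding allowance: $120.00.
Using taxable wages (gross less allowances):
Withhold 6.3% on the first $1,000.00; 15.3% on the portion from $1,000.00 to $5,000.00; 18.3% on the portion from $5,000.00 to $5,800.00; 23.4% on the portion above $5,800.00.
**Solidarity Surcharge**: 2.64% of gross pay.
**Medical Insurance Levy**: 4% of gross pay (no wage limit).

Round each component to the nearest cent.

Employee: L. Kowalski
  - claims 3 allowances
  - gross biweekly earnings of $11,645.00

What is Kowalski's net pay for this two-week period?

$8,766.88

Provincial Income Tax: taxable = $11,645.00 − 3×$120.00 = $11,285.00
  $821.40 + 23.4% × ($11,285.00 − $5,800.00) = $821.40 + 23.4% × $5,485.00 = $2,104.89
Solidarity Surcharge: 2.64% × $11,645.00 = $307.43
Medical Insurance Levy: 4% × $11,645.00 = $465.80
Total withheld: $2,104.89 + $307.43 + $465.80 = $2,878.12
Net pay: $11,645.00 − $2,878.12 = $8,766.88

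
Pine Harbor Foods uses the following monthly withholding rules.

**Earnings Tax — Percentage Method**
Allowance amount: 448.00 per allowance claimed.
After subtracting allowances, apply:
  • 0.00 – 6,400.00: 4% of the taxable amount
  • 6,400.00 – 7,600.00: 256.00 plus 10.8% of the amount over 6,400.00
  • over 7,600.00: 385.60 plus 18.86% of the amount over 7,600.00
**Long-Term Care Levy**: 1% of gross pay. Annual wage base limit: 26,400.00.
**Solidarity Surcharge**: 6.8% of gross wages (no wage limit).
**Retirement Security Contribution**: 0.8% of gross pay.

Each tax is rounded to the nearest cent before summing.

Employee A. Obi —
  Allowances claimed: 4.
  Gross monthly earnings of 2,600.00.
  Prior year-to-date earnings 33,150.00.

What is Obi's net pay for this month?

2,370.08

Earnings Tax: taxable = 2,600.00 − 4×448.00 = 808.00
  4% × 808.00 = 32.32
Long-Term Care Levy: YTD 33,150.00 ≥ cap 26,400.00 → 0.00
Solidarity Surcharge: 6.8% × 2,600.00 = 176.80
Retirement Security Contribution: 0.8% × 2,600.00 = 20.80
Total withheld: 32.32 + 0.00 + 176.80 + 20.80 = 229.92
Net pay: 2,600.00 − 229.92 = 2,370.08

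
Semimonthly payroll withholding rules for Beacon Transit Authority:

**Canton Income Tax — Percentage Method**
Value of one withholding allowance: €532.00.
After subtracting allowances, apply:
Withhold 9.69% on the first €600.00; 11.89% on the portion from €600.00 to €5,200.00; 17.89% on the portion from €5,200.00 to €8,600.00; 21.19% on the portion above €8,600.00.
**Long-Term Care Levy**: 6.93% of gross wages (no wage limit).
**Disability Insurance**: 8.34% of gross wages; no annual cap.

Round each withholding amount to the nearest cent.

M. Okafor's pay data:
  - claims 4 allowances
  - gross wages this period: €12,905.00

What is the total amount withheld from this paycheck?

Canton Income Tax: taxable = €12,905.00 − 4×€532.00 = €10,777.00
  €1,213.34 + 21.19% × (€10,777.00 − €8,600.00) = €1,213.34 + 21.19% × €2,177.00 = €1,674.65
Long-Term Care Levy: 6.93% × €12,905.00 = €894.32
Disability Insurance: 8.34% × €12,905.00 = €1,076.28
Total: €1,674.65 + €894.32 + €1,076.28 = €3,645.25

€3,645.25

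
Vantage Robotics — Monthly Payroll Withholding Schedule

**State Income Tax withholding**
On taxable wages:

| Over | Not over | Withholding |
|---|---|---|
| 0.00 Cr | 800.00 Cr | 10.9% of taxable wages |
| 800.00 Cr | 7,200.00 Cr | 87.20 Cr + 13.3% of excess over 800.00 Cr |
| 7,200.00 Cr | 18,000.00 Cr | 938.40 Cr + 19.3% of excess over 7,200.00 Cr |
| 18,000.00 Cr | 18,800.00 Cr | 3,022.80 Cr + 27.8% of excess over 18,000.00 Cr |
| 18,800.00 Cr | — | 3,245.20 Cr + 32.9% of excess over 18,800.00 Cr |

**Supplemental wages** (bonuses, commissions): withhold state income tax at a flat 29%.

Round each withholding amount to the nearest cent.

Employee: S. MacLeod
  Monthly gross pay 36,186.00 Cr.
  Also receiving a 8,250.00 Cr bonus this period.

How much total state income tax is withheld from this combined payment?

State Income Tax: taxable = 36,186.00 Cr
  3,245.20 Cr + 32.9% × (36,186.00 Cr − 18,800.00 Cr) = 3,245.20 Cr + 32.9% × 17,386.00 Cr = 8,965.19 Cr
Supplemental (29% flat on bonus): 29% × 8,250.00 Cr = 2,392.50 Cr
Total state income tax: 8,965.19 Cr + 2,392.50 Cr = 11,357.69 Cr

11,357.69 Cr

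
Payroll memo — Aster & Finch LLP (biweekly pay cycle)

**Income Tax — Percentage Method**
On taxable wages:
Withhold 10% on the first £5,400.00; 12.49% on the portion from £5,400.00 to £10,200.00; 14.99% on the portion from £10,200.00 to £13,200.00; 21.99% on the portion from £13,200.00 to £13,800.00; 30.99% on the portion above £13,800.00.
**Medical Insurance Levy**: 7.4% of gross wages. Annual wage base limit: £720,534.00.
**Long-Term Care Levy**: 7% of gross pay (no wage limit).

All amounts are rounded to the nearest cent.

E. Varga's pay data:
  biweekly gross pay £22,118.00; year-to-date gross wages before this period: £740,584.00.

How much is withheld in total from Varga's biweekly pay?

Income Tax: taxable = £22,118.00
  £1,721.16 + 30.99% × (£22,118.00 − £13,800.00) = £1,721.16 + 30.99% × £8,318.00 = £4,298.91
Medical Insurance Levy: YTD £740,584.00 ≥ cap £720,534.00 → £0.00
Long-Term Care Levy: 7% × £22,118.00 = £1,548.26
Total: £4,298.91 + £0.00 + £1,548.26 = £5,847.17

£5,847.17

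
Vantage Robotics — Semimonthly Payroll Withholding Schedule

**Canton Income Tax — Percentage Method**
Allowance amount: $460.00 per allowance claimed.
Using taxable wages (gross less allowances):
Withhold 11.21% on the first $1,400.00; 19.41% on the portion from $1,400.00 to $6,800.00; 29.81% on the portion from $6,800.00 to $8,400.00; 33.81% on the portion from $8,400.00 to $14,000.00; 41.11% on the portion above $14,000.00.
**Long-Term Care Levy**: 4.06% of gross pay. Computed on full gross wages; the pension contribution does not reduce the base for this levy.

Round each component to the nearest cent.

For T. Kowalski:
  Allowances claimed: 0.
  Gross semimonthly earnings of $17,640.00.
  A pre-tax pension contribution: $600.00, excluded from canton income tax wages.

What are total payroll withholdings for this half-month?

$5,541.32

Canton Income Tax: taxable = $17,640.00 − $600.00 = $17,040.00
  $3,575.40 + 41.11% × ($17,040.00 − $14,000.00) = $3,575.40 + 41.11% × $3,040.00 = $4,825.14
Long-Term Care Levy: 4.06% × $17,640.00 = $716.18
Total: $4,825.14 + $716.18 = $5,541.32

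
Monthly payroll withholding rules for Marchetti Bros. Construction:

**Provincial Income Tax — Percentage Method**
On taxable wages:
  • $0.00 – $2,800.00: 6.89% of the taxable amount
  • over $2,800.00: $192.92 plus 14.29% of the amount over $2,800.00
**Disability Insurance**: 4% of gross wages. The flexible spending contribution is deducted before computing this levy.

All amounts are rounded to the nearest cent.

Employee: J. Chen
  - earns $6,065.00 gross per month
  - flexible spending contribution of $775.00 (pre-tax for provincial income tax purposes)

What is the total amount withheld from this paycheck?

Provincial Income Tax: taxable = $6,065.00 − $775.00 = $5,290.00
  $192.92 + 14.29% × ($5,290.00 − $2,800.00) = $192.92 + 14.29% × $2,490.00 = $548.74
Disability Insurance: 4% × $5,290.00 = $211.60
Total: $548.74 + $211.60 = $760.34

$760.34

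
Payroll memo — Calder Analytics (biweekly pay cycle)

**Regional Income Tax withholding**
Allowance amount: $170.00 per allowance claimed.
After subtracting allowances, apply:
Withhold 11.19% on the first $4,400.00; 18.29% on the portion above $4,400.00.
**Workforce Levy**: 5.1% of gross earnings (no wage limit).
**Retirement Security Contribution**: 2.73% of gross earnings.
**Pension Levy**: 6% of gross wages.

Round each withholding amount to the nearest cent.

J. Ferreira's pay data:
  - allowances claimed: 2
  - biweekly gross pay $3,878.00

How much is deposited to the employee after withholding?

Regional Income Tax: taxable = $3,878.00 − 2×$170.00 = $3,538.00
  11.19% × $3,538.00 = $395.90
Workforce Levy: 5.1% × $3,878.00 = $197.78
Retirement Security Contribution: 2.73% × $3,878.00 = $105.87
Pension Levy: 6% × $3,878.00 = $232.68
Total withheld: $395.90 + $197.78 + $105.87 + $232.68 = $932.23
Net pay: $3,878.00 − $932.23 = $2,945.77

$2,945.77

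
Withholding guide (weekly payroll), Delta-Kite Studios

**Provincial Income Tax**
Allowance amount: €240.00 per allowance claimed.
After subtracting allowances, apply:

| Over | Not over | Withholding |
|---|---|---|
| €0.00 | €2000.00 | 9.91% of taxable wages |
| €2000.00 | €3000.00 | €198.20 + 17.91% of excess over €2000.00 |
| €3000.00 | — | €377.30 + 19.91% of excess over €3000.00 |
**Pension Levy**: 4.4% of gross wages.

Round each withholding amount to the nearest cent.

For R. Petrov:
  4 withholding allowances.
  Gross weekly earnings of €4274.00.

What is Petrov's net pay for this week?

€3646.12

Provincial Income Tax: taxable = €4274.00 − 4×€240.00 = €3314.00
  €377.30 + 19.91% × (€3314.00 − €3000.00) = €377.30 + 19.91% × €314.00 = €439.82
Pension Levy: 4.4% × €4274.00 = €188.06
Total withheld: €439.82 + €188.06 = €627.88
Net pay: €4274.00 − €627.88 = €3646.12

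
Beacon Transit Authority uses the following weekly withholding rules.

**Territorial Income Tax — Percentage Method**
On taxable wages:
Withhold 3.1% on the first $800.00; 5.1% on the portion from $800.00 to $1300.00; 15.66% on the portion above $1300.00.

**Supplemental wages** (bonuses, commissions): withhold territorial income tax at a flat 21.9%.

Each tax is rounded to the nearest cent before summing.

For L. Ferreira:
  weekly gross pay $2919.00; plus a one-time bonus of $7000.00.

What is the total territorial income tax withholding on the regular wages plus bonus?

$1836.84

Territorial Income Tax: taxable = $2919.00
  $50.30 + 15.66% × ($2919.00 − $1300.00) = $50.30 + 15.66% × $1619.00 = $303.84
Supplemental (21.9% flat on bonus): 21.9% × $7000.00 = $1533.00
Total territorial income tax: $303.84 + $1533.00 = $1836.84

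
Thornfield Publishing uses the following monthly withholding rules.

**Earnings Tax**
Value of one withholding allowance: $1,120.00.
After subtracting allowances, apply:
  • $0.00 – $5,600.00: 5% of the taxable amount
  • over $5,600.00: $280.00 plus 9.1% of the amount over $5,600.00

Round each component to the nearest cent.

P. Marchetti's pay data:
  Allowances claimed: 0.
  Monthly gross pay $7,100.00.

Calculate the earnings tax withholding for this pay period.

Earnings Tax: taxable = $7,100.00
  $280.00 + 9.1% × ($7,100.00 − $5,600.00) = $280.00 + 9.1% × $1,500.00 = $416.50

$416.50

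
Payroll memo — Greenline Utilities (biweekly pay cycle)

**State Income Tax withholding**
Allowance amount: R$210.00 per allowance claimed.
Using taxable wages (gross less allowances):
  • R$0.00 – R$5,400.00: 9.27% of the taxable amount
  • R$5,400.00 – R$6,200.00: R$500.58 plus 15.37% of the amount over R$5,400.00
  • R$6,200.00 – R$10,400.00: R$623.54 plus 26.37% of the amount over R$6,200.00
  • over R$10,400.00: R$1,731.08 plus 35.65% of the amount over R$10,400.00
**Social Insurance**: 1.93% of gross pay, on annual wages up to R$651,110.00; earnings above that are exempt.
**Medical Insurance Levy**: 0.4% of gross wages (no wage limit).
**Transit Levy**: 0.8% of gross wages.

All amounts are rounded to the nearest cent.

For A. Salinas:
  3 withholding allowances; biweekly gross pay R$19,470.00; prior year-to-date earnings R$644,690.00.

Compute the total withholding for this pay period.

State Income Tax: taxable = R$19,470.00 − 3×R$210.00 = R$18,840.00
  R$1,731.08 + 35.65% × (R$18,840.00 − R$10,400.00) = R$1,731.08 + 35.65% × R$8,440.00 = R$4,739.94
Social Insurance: cap R$651,110.00 − YTD R$644,690.00 = R$6,420.00 subject; 1.93% × R$6,420.00 = R$123.91
Medical Insurance Levy: 0.4% × R$19,470.00 = R$77.88
Transit Levy: 0.8% × R$19,470.00 = R$155.76
Total: R$4,739.94 + R$123.91 + R$77.88 + R$155.76 = R$5,097.49

R$5,097.49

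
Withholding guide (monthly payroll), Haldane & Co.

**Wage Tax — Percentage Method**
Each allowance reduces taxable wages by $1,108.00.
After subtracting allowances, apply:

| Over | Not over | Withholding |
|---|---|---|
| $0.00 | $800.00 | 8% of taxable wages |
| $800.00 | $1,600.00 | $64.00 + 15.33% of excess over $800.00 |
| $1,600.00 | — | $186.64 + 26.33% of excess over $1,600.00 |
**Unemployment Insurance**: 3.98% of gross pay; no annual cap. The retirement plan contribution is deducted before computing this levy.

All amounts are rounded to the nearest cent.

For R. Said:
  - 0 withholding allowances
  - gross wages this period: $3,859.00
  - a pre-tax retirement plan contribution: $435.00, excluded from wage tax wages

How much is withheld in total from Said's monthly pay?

Wage Tax: taxable = $3,859.00 − $435.00 = $3,424.00
  $186.64 + 26.33% × ($3,424.00 − $1,600.00) = $186.64 + 26.33% × $1,824.00 = $666.90
Unemployment Insurance: 3.98% × $3,424.00 = $136.28
Total: $666.90 + $136.28 = $803.18

$803.18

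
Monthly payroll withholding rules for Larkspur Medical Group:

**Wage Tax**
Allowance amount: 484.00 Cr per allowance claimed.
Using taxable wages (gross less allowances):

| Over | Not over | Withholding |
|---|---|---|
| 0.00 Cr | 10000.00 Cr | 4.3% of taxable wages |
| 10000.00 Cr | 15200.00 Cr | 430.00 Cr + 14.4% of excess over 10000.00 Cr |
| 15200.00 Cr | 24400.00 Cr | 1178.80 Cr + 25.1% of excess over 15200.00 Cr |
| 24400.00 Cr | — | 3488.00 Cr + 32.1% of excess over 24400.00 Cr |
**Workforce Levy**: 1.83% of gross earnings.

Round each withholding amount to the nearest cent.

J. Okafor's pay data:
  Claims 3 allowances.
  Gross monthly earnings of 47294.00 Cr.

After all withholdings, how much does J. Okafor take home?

Wage Tax: taxable = 47294.00 Cr − 3×484.00 Cr = 45842.00 Cr
  3488.00 Cr + 32.1% × (45842.00 Cr − 24400.00 Cr) = 3488.00 Cr + 32.1% × 21442.00 Cr = 10370.88 Cr
Workforce Levy: 1.83% × 47294.00 Cr = 865.48 Cr
Total withheld: 10370.88 Cr + 865.48 Cr = 11236.36 Cr
Net pay: 47294.00 Cr − 11236.36 Cr = 36057.64 Cr

36057.64 Cr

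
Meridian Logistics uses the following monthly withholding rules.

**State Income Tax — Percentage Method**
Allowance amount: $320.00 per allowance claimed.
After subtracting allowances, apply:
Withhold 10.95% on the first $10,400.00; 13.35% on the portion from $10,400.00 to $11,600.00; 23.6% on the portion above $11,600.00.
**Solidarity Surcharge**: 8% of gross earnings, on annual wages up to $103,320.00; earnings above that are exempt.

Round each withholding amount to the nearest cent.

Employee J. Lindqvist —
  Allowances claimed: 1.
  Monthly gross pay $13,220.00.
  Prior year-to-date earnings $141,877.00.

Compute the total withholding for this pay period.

$1,605.80

State Income Tax: taxable = $13,220.00 − 1×$320.00 = $12,900.00
  $1,299.00 + 23.6% × ($12,900.00 − $11,600.00) = $1,299.00 + 23.6% × $1,300.00 = $1,605.80
Solidarity Surcharge: YTD $141,877.00 ≥ cap $103,320.00 → $0.00
Total: $1,605.80 + $0.00 = $1,605.80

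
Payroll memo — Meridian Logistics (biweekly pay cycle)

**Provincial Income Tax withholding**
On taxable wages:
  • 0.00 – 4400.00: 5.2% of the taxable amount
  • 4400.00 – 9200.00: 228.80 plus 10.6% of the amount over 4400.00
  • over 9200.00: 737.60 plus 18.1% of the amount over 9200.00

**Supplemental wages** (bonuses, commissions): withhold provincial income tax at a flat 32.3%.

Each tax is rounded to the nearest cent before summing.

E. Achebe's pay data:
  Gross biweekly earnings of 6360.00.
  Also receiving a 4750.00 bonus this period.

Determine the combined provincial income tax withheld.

Provincial Income Tax: taxable = 6360.00
  228.80 + 10.6% × (6360.00 − 4400.00) = 228.80 + 10.6% × 1960.00 = 436.56
Supplemental (32.3% flat on bonus): 32.3% × 4750.00 = 1534.25
Total provincial income tax: 436.56 + 1534.25 = 1970.81

1970.81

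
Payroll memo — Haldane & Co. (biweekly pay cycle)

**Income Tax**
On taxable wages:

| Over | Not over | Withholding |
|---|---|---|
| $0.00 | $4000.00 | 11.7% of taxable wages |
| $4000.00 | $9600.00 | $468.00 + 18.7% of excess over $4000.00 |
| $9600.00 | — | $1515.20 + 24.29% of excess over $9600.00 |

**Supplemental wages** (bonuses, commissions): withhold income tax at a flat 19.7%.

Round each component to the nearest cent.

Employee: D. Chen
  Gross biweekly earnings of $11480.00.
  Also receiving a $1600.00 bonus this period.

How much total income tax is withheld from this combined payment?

$2287.05

Income Tax: taxable = $11480.00
  $1515.20 + 24.29% × ($11480.00 − $9600.00) = $1515.20 + 24.29% × $1880.00 = $1971.85
Supplemental (19.7% flat on bonus): 19.7% × $1600.00 = $315.20
Total income tax: $1971.85 + $315.20 = $2287.05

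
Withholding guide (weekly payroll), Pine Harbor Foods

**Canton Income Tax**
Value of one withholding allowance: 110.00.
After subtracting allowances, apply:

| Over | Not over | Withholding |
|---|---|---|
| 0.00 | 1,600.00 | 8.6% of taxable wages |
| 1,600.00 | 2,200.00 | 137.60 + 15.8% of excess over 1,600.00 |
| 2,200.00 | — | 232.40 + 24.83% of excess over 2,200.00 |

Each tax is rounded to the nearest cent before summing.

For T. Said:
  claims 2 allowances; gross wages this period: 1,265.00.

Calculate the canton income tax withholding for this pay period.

Canton Income Tax: taxable = 1,265.00 − 2×110.00 = 1,045.00
  8.6% × 1,045.00 = 89.87

89.87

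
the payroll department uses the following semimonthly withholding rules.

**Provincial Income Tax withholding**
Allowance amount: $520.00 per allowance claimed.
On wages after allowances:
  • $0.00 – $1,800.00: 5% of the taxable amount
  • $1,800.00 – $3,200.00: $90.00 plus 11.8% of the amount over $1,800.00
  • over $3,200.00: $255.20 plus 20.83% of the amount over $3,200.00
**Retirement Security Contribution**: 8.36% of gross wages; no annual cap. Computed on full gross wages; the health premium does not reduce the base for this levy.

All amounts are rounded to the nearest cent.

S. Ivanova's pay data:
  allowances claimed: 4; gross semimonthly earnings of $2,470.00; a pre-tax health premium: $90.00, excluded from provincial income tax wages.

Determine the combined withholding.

Provincial Income Tax: taxable = $2,470.00 − $90.00 − 4×$520.00 = $300.00
  5% × $300.00 = $15.00
Retirement Security Contribution: 8.36% × $2,470.00 = $206.49
Total: $15.00 + $206.49 = $221.49

$221.49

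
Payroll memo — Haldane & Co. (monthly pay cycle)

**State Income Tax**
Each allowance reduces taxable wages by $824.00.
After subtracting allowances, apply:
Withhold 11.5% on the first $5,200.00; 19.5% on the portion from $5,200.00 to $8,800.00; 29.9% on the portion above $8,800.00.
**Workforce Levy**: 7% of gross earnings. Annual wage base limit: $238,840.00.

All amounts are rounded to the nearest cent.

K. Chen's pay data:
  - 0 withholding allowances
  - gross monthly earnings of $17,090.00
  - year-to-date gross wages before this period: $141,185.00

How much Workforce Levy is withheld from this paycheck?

Workforce Levy: 7% × $17,090.00 = $1,196.30

$1,196.30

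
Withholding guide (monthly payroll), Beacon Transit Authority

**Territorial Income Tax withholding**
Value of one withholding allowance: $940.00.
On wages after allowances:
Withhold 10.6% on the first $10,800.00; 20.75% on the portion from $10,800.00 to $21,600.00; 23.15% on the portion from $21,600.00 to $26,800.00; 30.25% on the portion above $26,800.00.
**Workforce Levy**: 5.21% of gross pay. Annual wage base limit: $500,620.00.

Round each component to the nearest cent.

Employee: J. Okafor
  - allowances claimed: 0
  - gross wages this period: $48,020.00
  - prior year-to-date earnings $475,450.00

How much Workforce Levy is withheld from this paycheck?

$1,311.36

Workforce Levy: cap $500,620.00 − YTD $475,450.00 = $25,170.00 subject; 5.21% × $25,170.00 = $1,311.36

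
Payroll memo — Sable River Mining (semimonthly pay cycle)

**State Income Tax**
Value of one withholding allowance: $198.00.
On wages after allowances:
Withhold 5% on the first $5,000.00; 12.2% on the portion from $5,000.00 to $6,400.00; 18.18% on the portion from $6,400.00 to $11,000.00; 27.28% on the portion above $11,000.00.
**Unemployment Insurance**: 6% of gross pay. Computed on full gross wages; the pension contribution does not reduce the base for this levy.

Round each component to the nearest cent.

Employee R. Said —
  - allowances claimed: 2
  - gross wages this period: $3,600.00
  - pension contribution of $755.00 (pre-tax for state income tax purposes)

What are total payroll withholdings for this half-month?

$338.45

State Income Tax: taxable = $3,600.00 − $755.00 − 2×$198.00 = $2,449.00
  5% × $2,449.00 = $122.45
Unemployment Insurance: 6% × $3,600.00 = $216.00
Total: $122.45 + $216.00 = $338.45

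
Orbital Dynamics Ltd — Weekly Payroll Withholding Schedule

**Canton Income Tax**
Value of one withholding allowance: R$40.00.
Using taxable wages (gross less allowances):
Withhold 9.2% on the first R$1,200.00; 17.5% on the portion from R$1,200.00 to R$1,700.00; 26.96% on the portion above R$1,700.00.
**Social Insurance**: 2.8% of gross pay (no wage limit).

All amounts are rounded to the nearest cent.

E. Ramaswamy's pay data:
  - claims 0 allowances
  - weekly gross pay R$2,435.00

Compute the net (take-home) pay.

R$1,970.76

Canton Income Tax: taxable = R$2,435.00
  R$197.90 + 26.96% × (R$2,435.00 − R$1,700.00) = R$197.90 + 26.96% × R$735.00 = R$396.06
Social Insurance: 2.8% × R$2,435.00 = R$68.18
Total withheld: R$396.06 + R$68.18 = R$464.24
Net pay: R$2,435.00 − R$464.24 = R$1,970.76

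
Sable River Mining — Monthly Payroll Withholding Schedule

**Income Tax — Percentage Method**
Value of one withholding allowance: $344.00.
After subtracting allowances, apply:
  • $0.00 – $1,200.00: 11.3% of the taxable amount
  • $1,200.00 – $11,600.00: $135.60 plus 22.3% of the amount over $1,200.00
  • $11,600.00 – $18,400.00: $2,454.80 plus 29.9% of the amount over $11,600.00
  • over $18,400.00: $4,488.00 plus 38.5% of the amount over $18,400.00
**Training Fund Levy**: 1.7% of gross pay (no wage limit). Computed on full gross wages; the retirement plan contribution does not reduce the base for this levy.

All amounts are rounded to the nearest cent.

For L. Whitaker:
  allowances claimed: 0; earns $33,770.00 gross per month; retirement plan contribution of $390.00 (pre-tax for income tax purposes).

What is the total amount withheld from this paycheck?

Income Tax: taxable = $33,770.00 − $390.00 = $33,380.00
  $4,488.00 + 38.5% × ($33,380.00 − $18,400.00) = $4,488.00 + 38.5% × $14,980.00 = $10,255.30
Training Fund Levy: 1.7% × $33,770.00 = $574.09
Total: $10,255.30 + $574.09 = $10,829.39

$10,829.39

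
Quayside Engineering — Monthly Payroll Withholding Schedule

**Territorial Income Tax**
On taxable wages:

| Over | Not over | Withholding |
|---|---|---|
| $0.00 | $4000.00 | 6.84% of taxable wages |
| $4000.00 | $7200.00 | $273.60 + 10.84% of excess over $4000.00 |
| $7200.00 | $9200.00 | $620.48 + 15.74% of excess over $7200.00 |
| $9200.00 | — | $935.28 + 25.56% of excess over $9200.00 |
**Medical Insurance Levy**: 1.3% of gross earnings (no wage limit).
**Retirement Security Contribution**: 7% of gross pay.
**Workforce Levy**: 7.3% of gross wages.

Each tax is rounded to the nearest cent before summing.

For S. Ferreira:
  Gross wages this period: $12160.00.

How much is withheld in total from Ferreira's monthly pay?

$3588.82

Territorial Income Tax: taxable = $12160.00
  $935.28 + 25.56% × ($12160.00 − $9200.00) = $935.28 + 25.56% × $2960.00 = $1691.86
Medical Insurance Levy: 1.3% × $12160.00 = $158.08
Retirement Security Contribution: 7% × $12160.00 = $851.20
Workforce Levy: 7.3% × $12160.00 = $887.68
Total: $1691.86 + $158.08 + $851.20 + $887.68 = $3588.82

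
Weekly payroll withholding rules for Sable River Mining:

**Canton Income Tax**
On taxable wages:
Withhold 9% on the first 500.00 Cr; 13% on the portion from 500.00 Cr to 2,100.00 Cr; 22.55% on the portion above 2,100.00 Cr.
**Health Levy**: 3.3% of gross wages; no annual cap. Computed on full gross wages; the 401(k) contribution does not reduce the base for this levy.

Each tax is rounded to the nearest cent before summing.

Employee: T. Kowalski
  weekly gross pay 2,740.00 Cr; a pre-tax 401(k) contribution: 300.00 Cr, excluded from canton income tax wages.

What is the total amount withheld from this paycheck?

Canton Income Tax: taxable = 2,740.00 Cr − 300.00 Cr = 2,440.00 Cr
  253.00 Cr + 22.55% × (2,440.00 Cr − 2,100.00 Cr) = 253.00 Cr + 22.55% × 340.00 Cr = 329.67 Cr
Health Levy: 3.3% × 2,740.00 Cr = 90.42 Cr
Total: 329.67 Cr + 90.42 Cr = 420.09 Cr

420.09 Cr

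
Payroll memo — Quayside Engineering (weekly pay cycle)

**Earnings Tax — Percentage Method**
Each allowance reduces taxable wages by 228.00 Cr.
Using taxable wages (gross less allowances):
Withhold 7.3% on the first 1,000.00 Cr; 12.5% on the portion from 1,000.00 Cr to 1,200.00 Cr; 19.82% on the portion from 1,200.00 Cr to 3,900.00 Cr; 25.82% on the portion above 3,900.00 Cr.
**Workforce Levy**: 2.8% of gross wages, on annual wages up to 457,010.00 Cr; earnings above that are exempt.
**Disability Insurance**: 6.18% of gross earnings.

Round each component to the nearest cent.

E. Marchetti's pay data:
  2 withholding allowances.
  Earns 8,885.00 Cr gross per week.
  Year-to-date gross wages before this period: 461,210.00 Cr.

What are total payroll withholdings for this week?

2,351.62 Cr

Earnings Tax: taxable = 8,885.00 Cr − 2×228.00 Cr = 8,429.00 Cr
  633.14 Cr + 25.82% × (8,429.00 Cr − 3,900.00 Cr) = 633.14 Cr + 25.82% × 4,529.00 Cr = 1,802.53 Cr
Workforce Levy: YTD 461,210.00 Cr ≥ cap 457,010.00 Cr → 0.00 Cr
Disability Insurance: 6.18% × 8,885.00 Cr = 549.09 Cr
Total: 1,802.53 Cr + 0.00 Cr + 549.09 Cr = 2,351.62 Cr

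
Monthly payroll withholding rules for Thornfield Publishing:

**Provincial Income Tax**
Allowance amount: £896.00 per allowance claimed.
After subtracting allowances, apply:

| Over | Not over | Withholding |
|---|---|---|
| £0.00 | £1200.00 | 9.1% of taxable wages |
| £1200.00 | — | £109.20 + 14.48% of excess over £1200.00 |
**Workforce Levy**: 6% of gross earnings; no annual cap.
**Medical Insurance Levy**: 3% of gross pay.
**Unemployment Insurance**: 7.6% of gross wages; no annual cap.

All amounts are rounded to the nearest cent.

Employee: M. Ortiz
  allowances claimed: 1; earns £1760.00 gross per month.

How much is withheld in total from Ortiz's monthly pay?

Provincial Income Tax: taxable = £1760.00 − 1×£896.00 = £864.00
  9.1% × £864.00 = £78.62
Workforce Levy: 6% × £1760.00 = £105.60
Medical Insurance Levy: 3% × £1760.00 = £52.80
Unemployment Insurance: 7.6% × £1760.00 = £133.76
Total: £78.62 + £105.60 + £52.80 + £133.76 = £370.78

£370.78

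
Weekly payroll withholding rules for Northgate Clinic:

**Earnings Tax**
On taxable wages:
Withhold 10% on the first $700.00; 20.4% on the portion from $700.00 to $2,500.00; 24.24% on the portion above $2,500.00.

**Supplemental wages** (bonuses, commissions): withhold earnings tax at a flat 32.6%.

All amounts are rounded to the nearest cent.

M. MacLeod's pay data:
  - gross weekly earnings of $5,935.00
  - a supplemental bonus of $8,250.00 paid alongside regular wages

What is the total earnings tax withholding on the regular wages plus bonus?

$3,959.34

Earnings Tax: taxable = $5,935.00
  $437.20 + 24.24% × ($5,935.00 − $2,500.00) = $437.20 + 24.24% × $3,435.00 = $1,269.84
Supplemental (32.6% flat on bonus): 32.6% × $8,250.00 = $2,689.50
Total earnings tax: $1,269.84 + $2,689.50 = $3,959.34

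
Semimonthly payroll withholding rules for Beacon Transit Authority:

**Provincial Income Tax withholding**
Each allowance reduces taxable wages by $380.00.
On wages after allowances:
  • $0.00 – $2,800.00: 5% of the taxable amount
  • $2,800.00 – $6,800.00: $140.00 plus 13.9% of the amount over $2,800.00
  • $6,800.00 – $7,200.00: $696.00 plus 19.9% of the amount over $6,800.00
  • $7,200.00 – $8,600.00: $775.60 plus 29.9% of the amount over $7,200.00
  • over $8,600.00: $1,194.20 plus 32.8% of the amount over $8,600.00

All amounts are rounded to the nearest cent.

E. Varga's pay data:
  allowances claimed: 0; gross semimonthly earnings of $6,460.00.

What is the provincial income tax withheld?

Provincial Income Tax: taxable = $6,460.00
  $140.00 + 13.9% × ($6,460.00 − $2,800.00) = $140.00 + 13.9% × $3,660.00 = $648.74

$648.74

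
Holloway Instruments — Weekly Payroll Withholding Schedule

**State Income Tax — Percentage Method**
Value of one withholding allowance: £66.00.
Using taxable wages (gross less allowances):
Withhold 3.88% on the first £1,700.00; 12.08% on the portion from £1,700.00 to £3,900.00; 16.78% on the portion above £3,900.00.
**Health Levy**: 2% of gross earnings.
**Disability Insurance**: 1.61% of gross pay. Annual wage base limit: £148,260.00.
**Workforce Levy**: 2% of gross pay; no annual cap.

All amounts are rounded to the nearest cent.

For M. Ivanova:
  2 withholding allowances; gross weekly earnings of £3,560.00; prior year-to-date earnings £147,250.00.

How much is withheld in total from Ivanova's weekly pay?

£433.36

State Income Tax: taxable = £3,560.00 − 2×£66.00 = £3,428.00
  £65.96 + 12.08% × (£3,428.00 − £1,700.00) = £65.96 + 12.08% × £1,728.00 = £274.70
Health Levy: 2% × £3,560.00 = £71.20
Disability Insurance: cap £148,260.00 − YTD £147,250.00 = £1,010.00 subject; 1.61% × £1,010.00 = £16.26
Workforce Levy: 2% × £3,560.00 = £71.20
Total: £274.70 + £71.20 + £16.26 + £71.20 = £433.36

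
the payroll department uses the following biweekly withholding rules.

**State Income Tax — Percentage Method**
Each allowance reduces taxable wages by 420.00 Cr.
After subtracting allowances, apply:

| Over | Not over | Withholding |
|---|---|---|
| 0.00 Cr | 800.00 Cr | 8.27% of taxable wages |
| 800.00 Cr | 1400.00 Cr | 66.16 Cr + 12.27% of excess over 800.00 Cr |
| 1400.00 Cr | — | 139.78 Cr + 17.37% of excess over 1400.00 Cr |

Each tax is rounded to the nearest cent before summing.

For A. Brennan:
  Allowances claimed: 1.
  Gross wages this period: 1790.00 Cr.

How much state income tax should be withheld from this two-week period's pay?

State Income Tax: taxable = 1790.00 Cr − 1×420.00 Cr = 1370.00 Cr
  66.16 Cr + 12.27% × (1370.00 Cr − 800.00 Cr) = 66.16 Cr + 12.27% × 570.00 Cr = 136.10 Cr

136.10 Cr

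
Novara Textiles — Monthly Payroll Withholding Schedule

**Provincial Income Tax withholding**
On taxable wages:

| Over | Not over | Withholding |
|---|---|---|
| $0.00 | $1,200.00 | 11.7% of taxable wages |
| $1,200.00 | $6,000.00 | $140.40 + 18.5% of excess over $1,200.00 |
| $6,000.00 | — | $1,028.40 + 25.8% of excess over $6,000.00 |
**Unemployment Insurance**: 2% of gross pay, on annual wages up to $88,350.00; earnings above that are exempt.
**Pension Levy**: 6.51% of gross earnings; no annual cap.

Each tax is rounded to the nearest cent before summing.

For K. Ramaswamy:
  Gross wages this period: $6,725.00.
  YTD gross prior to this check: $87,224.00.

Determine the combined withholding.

Provincial Income Tax: taxable = $6,725.00
  $1,028.40 + 25.8% × ($6,725.00 − $6,000.00) = $1,028.40 + 25.8% × $725.00 = $1,215.45
Unemployment Insurance: cap $88,350.00 − YTD $87,224.00 = $1,126.00 subject; 2% × $1,126.00 = $22.52
Pension Levy: 6.51% × $6,725.00 = $437.80
Total: $1,215.45 + $22.52 + $437.80 = $1,675.77

$1,675.77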